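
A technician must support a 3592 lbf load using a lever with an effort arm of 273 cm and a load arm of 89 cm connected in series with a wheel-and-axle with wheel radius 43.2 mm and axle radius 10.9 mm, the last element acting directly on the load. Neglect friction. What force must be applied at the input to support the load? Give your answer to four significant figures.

295.5 lbf

Lever MA = effort arm / load arm = 273/89 = 3.0674.
Wheel-and-axle MA = R/r = 43.2/10.9 = 3.9633.
Combined ideal MA = 3.0674 × 3.9633 = 12.157.
Effort = load / MA = 3592 / 12.157 = 295.47 lbf.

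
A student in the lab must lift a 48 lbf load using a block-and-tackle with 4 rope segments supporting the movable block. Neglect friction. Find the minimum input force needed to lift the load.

12 lbf

Block-and-tackle MA = number of supporting rope parts = 4.
Effort = load / MA = 48 / 4 = 12 lbf.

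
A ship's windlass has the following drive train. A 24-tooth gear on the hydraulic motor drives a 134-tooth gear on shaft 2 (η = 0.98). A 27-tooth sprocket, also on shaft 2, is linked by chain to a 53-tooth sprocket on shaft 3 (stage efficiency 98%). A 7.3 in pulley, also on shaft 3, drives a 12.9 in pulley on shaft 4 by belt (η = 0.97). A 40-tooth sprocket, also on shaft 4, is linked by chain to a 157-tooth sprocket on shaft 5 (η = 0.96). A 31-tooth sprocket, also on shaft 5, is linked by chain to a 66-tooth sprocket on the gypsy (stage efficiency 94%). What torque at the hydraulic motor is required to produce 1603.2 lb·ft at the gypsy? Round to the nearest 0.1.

11.8 lb·ft

Overall ratio R = 5.5833 × 1.963 × 1.7671 × 3.925 × 2.129 = 161.84; overall efficiency η = 0.98 × 0.98 × 0.97 × 0.96 × 0.94 = 0.8407.
Input torque = output torque / (R × η) = 1603.2 / (161.84 × 0.8407) = 11.783 lb·ft.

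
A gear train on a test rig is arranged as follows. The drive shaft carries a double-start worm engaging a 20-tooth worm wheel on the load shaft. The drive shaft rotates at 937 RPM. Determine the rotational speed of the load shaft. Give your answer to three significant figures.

93.7 RPM

Worm: ratio = 20/2 = 10, so the load shaft turns at 937 / 10 = 93.7 RPM.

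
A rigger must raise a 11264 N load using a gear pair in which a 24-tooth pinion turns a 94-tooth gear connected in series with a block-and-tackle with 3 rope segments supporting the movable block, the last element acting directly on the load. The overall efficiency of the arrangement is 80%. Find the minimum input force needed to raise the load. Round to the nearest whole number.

1198 N

Gear pair MA = 94/24 = 3.9167.
Block-and-tackle MA = number of supporting rope parts = 3.
Combined ideal MA = 3.9167 × 3 = 11.75.
Actual MA = 11.75 × 0.80 = 9.4.
Effort = load / actual MA = 11264 / 9.4 = 1198.3 N.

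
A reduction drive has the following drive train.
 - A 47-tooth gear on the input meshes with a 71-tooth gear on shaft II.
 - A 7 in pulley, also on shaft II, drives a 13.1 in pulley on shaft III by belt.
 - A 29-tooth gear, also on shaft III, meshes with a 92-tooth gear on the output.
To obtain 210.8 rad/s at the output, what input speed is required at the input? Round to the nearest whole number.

Overall ratio R = 1.5106 × 1.8714 × 3.1724 = 8.9686.
Required input speed = output speed × R = 210.8 × 8.9686 = 1890.6 rad/s.

1891 rad/s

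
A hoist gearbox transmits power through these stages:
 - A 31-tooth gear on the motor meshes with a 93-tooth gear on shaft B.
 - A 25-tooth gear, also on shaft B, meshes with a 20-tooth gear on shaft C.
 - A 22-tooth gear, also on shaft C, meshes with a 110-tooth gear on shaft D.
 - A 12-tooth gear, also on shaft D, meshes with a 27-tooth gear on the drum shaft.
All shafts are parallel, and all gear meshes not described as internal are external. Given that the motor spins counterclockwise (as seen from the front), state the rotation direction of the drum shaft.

the motor → shaft B: external mesh, 1 reversal → CW.
shaft B → shaft C: external mesh, 1 reversal → CCW.
shaft C → shaft D: external mesh, 1 reversal → CW.
shaft D → the drum shaft: external mesh, 1 reversal → CCW.
4 reversals in total — an even number — so the drum shaft turns the same way as the motor.

counterclockwise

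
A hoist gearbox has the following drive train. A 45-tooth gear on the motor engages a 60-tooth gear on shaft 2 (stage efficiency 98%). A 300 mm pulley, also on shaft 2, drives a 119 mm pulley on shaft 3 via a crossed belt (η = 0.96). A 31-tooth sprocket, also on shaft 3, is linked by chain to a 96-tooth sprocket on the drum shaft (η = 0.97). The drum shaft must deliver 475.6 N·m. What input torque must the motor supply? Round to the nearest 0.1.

Overall ratio R = 1.3333 × 0.39667 × 3.0968 = 1.6378; overall efficiency η = 0.98 × 0.96 × 0.97 = 0.9126.
Input torque = output torque / (R × η) = 475.6 / (1.6378 × 0.9126) = 318.2 N·m.

318.2 N·m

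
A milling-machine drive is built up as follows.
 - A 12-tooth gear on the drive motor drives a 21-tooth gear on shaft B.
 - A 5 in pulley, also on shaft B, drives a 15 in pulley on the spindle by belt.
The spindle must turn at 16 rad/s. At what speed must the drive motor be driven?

84 rad/s

Overall ratio R = 1.75 × 3 = 5.25.
Required input speed = output speed × R = 16 × 5.25 = 84 rad/s.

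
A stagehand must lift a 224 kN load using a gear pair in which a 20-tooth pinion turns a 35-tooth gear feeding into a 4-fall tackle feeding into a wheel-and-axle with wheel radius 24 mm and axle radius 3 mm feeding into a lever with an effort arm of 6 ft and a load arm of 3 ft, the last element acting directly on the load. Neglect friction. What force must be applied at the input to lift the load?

Gear pair MA = 35/20 = 1.75.
Block-and-tackle MA = number of supporting rope parts = 4.
Wheel-and-axle MA = R/r = 24/3 = 8.
Lever MA = effort arm / load arm = 6/3 = 2.
Combined ideal MA = 1.75 × 4 × 8 × 2 = 112.
Effort = load / MA = 224 / 112 = 2 kN.

2 kN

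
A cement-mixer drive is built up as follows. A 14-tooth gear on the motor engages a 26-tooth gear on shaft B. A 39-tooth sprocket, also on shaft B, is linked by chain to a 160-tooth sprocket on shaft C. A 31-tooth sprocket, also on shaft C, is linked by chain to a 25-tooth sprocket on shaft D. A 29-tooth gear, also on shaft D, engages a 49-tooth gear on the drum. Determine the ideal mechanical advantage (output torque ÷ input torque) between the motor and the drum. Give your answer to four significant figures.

10.38

Each stage contributes driven/driver: gear mesh 26/14 = 1.8571, chain 160/39 = 4.1026, chain 25/31 = 0.80645, gear mesh 49/29 = 1.6897.
Overall: 1.8571 × 4.1026 × 0.80645 × 1.6897 = 10.382.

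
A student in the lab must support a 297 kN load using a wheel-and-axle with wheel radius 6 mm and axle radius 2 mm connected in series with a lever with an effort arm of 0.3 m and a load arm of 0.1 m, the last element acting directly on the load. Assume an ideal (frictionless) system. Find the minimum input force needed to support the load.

33 kN

Wheel-and-axle MA = R/r = 6/2 = 3.
Lever MA = effort arm / load arm = 0.3/0.1 = 3.
Combined ideal MA = 3 × 3 = 9.
Effort = load / MA = 297 / 9 = 33 kN.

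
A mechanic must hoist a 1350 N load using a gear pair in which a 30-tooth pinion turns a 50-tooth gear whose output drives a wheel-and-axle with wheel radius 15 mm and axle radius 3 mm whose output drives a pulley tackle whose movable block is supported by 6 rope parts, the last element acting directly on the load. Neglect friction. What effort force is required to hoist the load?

Gear pair MA = 50/30 = 1.6667.
Wheel-and-axle MA = R/r = 15/3 = 5.
Block-and-tackle MA = number of supporting rope parts = 6.
Combined ideal MA = 1.6667 × 5 × 6 = 50.
Effort = load / MA = 1350 / 50 = 27 N.

27 N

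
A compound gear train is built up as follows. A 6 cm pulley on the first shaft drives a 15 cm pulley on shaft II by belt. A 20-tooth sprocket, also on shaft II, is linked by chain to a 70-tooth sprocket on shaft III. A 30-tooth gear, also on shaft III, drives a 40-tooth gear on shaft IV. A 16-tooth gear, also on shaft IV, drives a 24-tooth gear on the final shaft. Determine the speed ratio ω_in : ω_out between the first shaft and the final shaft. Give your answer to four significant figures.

Each stage contributes driven/driver: belt 15/6 = 2.5, chain 70/20 = 3.5, gear mesh 40/30 = 1.3333, gear mesh 24/16 = 1.5.
Overall: 2.5 × 3.5 × 1.3333 × 1.5 = 17.5.

17.50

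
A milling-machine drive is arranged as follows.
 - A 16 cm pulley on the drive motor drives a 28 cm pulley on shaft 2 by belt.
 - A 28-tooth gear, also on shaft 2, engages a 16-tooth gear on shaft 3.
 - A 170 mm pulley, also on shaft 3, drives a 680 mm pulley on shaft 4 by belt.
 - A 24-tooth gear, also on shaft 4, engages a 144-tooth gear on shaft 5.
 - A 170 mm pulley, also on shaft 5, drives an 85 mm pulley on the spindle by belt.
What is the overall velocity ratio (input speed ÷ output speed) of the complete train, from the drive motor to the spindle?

12

Each stage contributes driven/driver: belt 28/16 = 1.75, gear mesh 16/28 = 0.57143, belt 680/170 = 4, gear mesh 144/24 = 6, belt 85/170 = 0.5.
Overall: 1.75 × 0.57143 × 4 × 6 × 0.5 = 12.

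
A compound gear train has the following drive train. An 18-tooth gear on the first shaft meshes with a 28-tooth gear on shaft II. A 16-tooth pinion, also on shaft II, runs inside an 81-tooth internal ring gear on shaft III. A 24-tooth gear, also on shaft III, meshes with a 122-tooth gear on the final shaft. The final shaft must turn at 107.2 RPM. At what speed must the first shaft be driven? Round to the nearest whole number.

Overall ratio R = 1.5556 × 5.0625 × 5.0833 = 40.031.
Required input speed = output speed × R = 107.2 × 40.031 = 4291.4 RPM.

4291 RPM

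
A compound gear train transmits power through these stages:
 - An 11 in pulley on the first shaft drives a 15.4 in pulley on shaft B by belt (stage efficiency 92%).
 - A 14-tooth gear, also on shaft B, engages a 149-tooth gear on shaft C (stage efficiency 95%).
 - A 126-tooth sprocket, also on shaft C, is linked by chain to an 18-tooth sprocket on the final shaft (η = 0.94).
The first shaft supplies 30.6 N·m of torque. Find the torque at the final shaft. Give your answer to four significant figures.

Belt: ratio = 15.4/11 = 1.4; torque at shaft B = 30.6 × 1.4 × 0.92 = 39.413 N·m.
Gear mesh: ratio = 149/14 = 10.643; torque at shaft C = 39.413 × 10.643 × 0.95 = 398.49 N·m.
Chain: ratio = 18/126 = 0.14286; torque at the final shaft = 398.49 × 0.14286 × 0.94 = 53.512 N·m.

53.51 N·m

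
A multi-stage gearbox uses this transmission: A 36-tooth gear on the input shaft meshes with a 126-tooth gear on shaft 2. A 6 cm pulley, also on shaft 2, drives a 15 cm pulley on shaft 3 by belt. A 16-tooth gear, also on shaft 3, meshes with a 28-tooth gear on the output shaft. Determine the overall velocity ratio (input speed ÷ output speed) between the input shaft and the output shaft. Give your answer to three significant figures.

15.3

Each stage contributes driven/driver: gear mesh 126/36 = 3.5, belt 15/6 = 2.5, gear mesh 28/16 = 1.75.
Overall: 3.5 × 2.5 × 1.75 = 15.312.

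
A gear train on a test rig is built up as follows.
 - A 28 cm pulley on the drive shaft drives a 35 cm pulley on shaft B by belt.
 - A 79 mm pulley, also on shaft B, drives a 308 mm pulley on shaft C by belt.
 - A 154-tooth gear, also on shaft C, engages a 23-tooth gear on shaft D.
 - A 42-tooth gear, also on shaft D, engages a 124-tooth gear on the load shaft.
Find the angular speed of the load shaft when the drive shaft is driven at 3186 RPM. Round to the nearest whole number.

the drive shaft → shaft B (belt, 35/28): 3186 ÷ 1.25 = 2548.8 RPM
shaft B → shaft C (belt, 308/79): 2548.8 ÷ 3.8987 = 653.75 RPM
shaft C → shaft D (gear mesh, 23/154): 653.75 ÷ 0.14935 = 4377.3 RPM
shaft D → the load shaft (gear mesh, 124/42): 4377.3 ÷ 2.9524 = 1482.6 RPM

1483 RPM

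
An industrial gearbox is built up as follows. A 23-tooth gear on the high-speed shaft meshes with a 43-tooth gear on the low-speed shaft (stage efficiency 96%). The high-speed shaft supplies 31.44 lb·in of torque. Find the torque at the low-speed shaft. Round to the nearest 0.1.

56.4 lb·in

Gear mesh: ratio = 43/23 = 1.8696; torque at the low-speed shaft = 31.44 × 1.8696 × 0.96 = 56.428 lb·in.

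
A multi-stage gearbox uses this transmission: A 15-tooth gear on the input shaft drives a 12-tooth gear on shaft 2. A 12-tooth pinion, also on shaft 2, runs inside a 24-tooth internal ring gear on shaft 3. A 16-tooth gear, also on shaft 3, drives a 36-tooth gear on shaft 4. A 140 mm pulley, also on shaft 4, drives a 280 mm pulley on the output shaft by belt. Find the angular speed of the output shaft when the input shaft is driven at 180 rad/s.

25 rad/s

Gear mesh: ratio = 12/15 = 0.8, so shaft 2 turns at 180 / 0.8 = 225 rad/s.
Internal gear: ratio = 24/12 = 2, so shaft 3 turns at 225 / 2 = 112.5 rad/s.
Gear mesh: ratio = 36/16 = 2.25, so shaft 4 turns at 112.5 / 2.25 = 50 rad/s.
Belt: ratio = 280/140 = 2, so the output shaft turns at 50 / 2 = 25 rad/s.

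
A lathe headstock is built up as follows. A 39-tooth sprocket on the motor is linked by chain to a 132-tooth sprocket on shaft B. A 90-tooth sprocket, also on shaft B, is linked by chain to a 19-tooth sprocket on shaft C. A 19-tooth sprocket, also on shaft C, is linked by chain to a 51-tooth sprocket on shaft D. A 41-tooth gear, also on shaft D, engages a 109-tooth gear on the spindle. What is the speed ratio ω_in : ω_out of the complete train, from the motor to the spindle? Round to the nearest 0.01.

Each stage contributes driven/driver: chain 132/39 = 3.3846, chain 19/90 = 0.21111, chain 51/19 = 2.6842, gear mesh 109/41 = 2.6585.
Overall: 3.3846 × 0.21111 × 2.6842 × 2.6585 = 5.0989.

5.10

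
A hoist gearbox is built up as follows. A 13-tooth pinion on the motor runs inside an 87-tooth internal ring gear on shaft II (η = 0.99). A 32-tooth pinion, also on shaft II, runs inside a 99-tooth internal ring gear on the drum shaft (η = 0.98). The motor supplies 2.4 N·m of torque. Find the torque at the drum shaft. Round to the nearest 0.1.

Internal gear: ratio = 87/13 = 6.6923; torque at shaft II = 2.4 × 6.6923 × 0.99 = 15.901 N·m.
Internal gear: ratio = 99/32 = 3.0938; torque at the drum shaft = 15.901 × 3.0938 × 0.98 = 48.21 N·m.

48.2 N·m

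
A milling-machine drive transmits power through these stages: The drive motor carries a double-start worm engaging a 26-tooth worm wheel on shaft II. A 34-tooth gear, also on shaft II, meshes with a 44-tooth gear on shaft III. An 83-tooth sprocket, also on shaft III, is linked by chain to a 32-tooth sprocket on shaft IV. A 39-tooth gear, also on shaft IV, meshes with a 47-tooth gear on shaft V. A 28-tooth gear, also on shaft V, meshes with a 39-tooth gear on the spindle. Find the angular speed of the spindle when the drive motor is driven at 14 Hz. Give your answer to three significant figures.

Worm: ratio = 26/2 = 13, so shaft II turns at 14 / 13 = 1.0769 Hz.
Gear mesh: ratio = 44/34 = 1.2941, so shaft III turns at 1.0769 / 1.2941 = 0.83217 Hz.
Chain: ratio = 32/83 = 0.38554, so shaft IV turns at 0.83217 / 0.38554 = 2.1584 Hz.
Gear mesh: ratio = 47/39 = 1.2051, so shaft V turns at 2.1584 / 1.2051 = 1.791 Hz.
Gear mesh: ratio = 39/28 = 1.3929, so the spindle turns at 1.791 / 1.3929 = 1.2859 Hz.

1.29 Hz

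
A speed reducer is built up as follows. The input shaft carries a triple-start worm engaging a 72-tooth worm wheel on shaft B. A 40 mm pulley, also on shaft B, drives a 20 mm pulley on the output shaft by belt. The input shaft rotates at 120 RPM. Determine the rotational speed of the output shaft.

worm 72/3 = 24 → 120/24 = 5 RPM
belt 20/40 = 0.5 → 5/0.5 = 10 RPM

10 RPM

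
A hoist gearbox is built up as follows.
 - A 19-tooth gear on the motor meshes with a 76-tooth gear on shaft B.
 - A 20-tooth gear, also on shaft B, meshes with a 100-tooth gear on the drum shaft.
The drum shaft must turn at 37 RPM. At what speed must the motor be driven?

740 RPM

Overall ratio R = 4 × 5 = 20.
Required input speed = output speed × R = 37 × 20 = 740 RPM.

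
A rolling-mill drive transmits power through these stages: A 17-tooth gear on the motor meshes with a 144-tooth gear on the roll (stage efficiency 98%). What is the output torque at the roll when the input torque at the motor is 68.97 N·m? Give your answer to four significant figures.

572.5 N·m

Gear mesh: ratio = 144/17 = 8.4706; torque at the roll = 68.97 × 8.4706 × 0.98 = 572.53 N·m.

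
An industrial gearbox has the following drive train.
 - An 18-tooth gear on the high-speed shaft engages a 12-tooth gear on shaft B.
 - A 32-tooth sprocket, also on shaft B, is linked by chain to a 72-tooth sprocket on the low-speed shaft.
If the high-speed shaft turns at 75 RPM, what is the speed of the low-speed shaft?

50 RPM

the high-speed shaft → shaft B (gear mesh, 12/18): 75 ÷ 0.66667 = 112.5 RPM
shaft B → the low-speed shaft (chain, 72/32): 112.5 ÷ 2.25 = 50 RPM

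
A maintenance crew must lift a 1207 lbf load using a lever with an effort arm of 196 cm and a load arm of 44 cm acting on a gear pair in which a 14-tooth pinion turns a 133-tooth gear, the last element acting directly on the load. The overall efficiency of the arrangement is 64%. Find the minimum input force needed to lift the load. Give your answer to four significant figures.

44.57 lbf

Lever MA = effort arm / load arm = 196/44 = 4.4545.
Gear pair MA = 133/14 = 9.5.
Combined ideal MA = 4.4545 × 9.5 = 42.318.
Actual MA = 42.318 × 0.64 = 27.084.
Effort = load / actual MA = 1207 / 27.084 = 44.566 lbf.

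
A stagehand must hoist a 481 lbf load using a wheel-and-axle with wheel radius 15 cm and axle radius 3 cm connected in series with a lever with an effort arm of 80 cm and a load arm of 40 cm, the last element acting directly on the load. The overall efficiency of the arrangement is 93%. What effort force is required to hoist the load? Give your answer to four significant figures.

51.72 lbf

Wheel-and-axle MA = R/r = 15/3 = 5.
Lever MA = effort arm / load arm = 80/40 = 2.
Combined ideal MA = 5 × 2 = 10.
Actual MA = 10 × 0.93 = 9.3.
Effort = load / actual MA = 481 / 9.3 = 51.72 lbf.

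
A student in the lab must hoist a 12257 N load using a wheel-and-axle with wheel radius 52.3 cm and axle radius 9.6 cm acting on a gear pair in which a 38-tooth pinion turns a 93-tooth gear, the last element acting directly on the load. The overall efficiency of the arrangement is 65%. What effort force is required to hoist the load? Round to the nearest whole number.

Wheel-and-axle MA = R/r = 52.3/9.6 = 5.4479.
Gear pair MA = 93/38 = 2.4474.
Combined ideal MA = 5.4479 × 2.4474 = 13.333.
Actual MA = 13.333 × 0.65 = 8.6665.
Effort = load / actual MA = 12257 / 8.6665 = 1414.3 N.

1414 N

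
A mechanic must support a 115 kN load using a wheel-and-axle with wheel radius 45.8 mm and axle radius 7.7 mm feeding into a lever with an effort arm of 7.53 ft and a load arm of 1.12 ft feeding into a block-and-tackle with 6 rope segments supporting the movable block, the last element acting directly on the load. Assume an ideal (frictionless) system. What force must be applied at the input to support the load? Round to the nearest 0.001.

0.479 kN

Wheel-and-axle MA = R/r = 45.8/7.7 = 5.9481.
Lever MA = effort arm / load arm = 7.53/1.12 = 6.7232.
Block-and-tackle MA = number of supporting rope parts = 6.
Combined ideal MA = 5.9481 × 6.7232 × 6 = 239.94.
Effort = load / MA = 115 / 239.94 = 0.47929 kN.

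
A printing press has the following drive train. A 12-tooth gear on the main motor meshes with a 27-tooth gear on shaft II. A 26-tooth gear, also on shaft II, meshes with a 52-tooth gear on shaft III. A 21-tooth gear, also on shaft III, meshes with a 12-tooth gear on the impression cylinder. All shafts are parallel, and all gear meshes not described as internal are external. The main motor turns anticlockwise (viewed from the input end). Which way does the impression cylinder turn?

clockwise

the main motor → shaft II: external mesh, 1 reversal → CW.
shaft II → shaft III: external mesh, 1 reversal → CCW.
shaft III → the impression cylinder: external mesh, 1 reversal → CW.
3 reversals in total — an odd number — so the impression cylinder turns opposite to the main motor.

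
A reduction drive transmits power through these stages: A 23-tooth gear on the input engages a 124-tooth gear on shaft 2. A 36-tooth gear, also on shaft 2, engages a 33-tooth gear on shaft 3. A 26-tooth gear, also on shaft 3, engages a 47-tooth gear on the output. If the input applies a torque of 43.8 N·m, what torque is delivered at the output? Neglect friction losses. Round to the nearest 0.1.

gear mesh 124/23 = 5.3913 → τ = 43.8·5.3913 = 236.14 N·m
gear mesh 33/36 = 0.91667 → τ = 236.14·0.91667 = 216.46 N·m
gear mesh 47/26 = 1.8077 → τ = 216.46·1.8077 = 391.29 N·m

391.3 N·m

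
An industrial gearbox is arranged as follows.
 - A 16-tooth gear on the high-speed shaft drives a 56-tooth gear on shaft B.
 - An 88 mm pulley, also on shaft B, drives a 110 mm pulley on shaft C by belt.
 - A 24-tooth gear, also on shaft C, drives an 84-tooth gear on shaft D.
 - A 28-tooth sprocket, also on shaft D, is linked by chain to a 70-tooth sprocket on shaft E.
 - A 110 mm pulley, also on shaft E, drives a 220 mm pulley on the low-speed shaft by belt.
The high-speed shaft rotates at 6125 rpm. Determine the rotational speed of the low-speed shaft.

80 rpm

the high-speed shaft → shaft B (gear mesh, 56/16): 6125 ÷ 3.5 = 1750 rpm
shaft B → shaft C (belt, 110/88): 1750 ÷ 1.25 = 1400 rpm
shaft C → shaft D (gear mesh, 84/24): 1400 ÷ 3.5 = 400 rpm
shaft D → shaft E (chain, 70/28): 400 ÷ 2.5 = 160 rpm
shaft E → the low-speed shaft (belt, 220/110): 160 ÷ 2 = 80 rpm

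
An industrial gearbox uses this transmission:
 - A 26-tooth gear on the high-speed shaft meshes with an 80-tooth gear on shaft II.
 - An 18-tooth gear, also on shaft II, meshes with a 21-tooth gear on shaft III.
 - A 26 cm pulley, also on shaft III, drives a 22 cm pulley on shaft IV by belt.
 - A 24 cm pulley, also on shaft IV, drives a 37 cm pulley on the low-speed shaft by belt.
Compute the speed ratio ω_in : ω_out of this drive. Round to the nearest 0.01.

Each stage contributes driven/driver: gear mesh 80/26 = 3.0769, gear mesh 21/18 = 1.1667, belt 22/26 = 0.84615, belt 37/24 = 1.5417.
Overall: 3.0769 × 1.1667 × 0.84615 × 1.5417 = 4.6828.

4.68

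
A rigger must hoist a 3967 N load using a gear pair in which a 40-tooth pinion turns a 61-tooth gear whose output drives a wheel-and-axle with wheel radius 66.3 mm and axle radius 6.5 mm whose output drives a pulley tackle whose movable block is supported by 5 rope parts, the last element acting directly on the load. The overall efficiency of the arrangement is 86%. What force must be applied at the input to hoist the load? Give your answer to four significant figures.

59.31 N

Gear pair MA = 61/40 = 1.525.
Wheel-and-axle MA = R/r = 66.3/6.5 = 10.2.
Block-and-tackle MA = number of supporting rope parts = 5.
Combined ideal MA = 1.525 × 10.2 × 5 = 77.775.
Actual MA = 77.775 × 0.86 = 66.886.
Effort = load / actual MA = 3967 / 66.886 = 59.309 N.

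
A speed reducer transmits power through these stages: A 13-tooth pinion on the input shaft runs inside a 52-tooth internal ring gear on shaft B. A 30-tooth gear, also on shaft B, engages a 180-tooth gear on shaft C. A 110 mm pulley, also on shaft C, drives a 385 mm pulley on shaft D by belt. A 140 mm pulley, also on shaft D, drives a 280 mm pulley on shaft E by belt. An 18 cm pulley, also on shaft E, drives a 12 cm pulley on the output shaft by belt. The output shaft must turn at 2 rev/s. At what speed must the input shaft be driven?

224 rev/s

Overall ratio R = 4 × 6 × 3.5 × 2 × 0.66667 = 112.
Required input speed = output speed × R = 2 × 112 = 224 rev/s.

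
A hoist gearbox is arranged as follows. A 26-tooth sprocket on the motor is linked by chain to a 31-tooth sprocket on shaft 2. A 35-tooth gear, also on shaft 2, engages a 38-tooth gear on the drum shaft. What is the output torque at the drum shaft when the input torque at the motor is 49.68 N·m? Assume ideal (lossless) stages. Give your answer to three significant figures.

64.3 N·m

chain 31/26 = 1.1923 → τ = 49.68·1.1923 = 59.234 N·m
gear mesh 38/35 = 1.0857 → τ = 59.234·1.0857 = 64.311 N·m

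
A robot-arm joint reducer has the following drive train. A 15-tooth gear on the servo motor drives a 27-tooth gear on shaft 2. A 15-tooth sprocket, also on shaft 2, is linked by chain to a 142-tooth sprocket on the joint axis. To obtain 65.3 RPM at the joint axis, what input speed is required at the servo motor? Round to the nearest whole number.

1113 RPM

Overall ratio R = 1.8 × 9.4667 = 17.04.
Required input speed = output speed × R = 65.3 × 17.04 = 1112.7 RPM.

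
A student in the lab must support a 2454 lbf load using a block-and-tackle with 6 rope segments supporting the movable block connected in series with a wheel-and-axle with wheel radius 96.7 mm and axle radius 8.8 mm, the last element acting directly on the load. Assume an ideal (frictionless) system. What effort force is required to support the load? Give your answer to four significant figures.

37.22 lbf

Block-and-tackle MA = number of supporting rope parts = 6.
Wheel-and-axle MA = R/r = 96.7/8.8 = 10.989.
Combined ideal MA = 6 × 10.989 = 65.932.
Effort = load / MA = 2454 / 65.932 = 37.22 lbf.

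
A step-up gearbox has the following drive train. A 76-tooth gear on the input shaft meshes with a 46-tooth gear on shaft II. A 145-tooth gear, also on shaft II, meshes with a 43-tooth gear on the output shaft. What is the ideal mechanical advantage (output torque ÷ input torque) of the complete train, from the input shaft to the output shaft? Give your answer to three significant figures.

0.179

Each stage contributes driven/driver: gear mesh 46/76 = 0.60526, gear mesh 43/145 = 0.29655.
Overall: 0.60526 × 0.29655 = 0.17949.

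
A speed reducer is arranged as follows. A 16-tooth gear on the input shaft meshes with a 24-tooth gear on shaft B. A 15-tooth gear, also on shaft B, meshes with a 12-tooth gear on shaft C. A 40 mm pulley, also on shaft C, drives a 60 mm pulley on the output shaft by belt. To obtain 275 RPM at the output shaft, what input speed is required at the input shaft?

495 RPM

Overall ratio R = 1.5 × 0.8 × 1.5 = 1.8.
Required input speed = output speed × R = 275 × 1.8 = 495 RPM.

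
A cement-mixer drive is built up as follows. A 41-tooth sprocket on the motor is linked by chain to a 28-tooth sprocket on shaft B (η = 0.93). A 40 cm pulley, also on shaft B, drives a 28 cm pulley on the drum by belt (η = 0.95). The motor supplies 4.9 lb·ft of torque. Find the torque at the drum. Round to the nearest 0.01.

chain 28/41 = 0.68293 → τ = 4.9·0.68293·0.93 = 3.1121 lb·ft
belt 28/40 = 0.7 → τ = 3.1121·0.7·0.95 = 2.0695 lb·ft

2.07 lb·ft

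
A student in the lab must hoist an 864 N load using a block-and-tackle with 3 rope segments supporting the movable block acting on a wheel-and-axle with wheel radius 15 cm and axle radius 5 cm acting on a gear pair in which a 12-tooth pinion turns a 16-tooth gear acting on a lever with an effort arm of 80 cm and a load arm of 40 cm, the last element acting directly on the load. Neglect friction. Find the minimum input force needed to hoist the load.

Block-and-tackle MA = number of supporting rope parts = 3.
Wheel-and-axle MA = R/r = 15/5 = 3.
Gear pair MA = 16/12 = 1.3333.
Lever MA = effort arm / load arm = 80/40 = 2.
Combined ideal MA = 3 × 3 × 1.3333 × 2 = 24.
Effort = load / MA = 864 / 24 = 36 N.

36 N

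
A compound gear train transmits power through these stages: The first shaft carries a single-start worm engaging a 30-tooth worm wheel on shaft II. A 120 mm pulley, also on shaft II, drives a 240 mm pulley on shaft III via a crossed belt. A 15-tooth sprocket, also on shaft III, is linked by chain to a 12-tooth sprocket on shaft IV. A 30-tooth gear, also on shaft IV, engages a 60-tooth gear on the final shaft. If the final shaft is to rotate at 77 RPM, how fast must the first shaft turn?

7392 RPM

Overall ratio R = 30 × 2 × 0.8 × 2 = 96.
Required input speed = output speed × R = 77 × 96 = 7392 RPM.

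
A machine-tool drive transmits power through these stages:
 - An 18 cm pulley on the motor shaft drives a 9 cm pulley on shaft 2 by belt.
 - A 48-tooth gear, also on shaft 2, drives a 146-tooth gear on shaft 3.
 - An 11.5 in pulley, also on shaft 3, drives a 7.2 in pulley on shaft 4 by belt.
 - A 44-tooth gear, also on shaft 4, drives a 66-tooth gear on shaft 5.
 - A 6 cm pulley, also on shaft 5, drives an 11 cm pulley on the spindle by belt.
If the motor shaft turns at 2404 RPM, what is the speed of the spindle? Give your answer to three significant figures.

918 RPM

belt 9/18 = 0.5 → 2404/0.5 = 4808 RPM
gear mesh 146/48 = 3.0417 → 4808/3.0417 = 1580.7 RPM
belt 7.2/11.5 = 0.62609 → 1580.7/0.62609 = 2524.7 RPM
gear mesh 66/44 = 1.5 → 2524.7/1.5 = 1683.2 RPM
belt 11/6 = 1.8333 → 1683.2/1.8333 = 918.09 RPM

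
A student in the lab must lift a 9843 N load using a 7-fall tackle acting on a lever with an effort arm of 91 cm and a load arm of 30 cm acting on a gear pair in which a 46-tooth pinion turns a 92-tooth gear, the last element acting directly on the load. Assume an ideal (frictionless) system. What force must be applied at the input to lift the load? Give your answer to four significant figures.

Block-and-tackle MA = number of supporting rope parts = 7.
Lever MA = effort arm / load arm = 91/30 = 3.0333.
Gear pair MA = 92/46 = 2.
Combined ideal MA = 7 × 3.0333 × 2 = 42.467.
Effort = load / MA = 9843 / 42.467 = 231.78 N.

231.8 N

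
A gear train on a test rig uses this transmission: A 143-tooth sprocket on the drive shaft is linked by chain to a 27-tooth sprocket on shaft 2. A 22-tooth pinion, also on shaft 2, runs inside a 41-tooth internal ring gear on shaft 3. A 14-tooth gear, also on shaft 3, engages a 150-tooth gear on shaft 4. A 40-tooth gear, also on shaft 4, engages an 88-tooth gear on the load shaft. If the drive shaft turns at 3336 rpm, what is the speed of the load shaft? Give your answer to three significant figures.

the drive shaft → shaft 2 (chain, 27/143): 3336 ÷ 0.18881 = 17668 rpm
shaft 2 → shaft 3 (internal gear, 41/22): 17668 ÷ 1.8636 = 9480.6 rpm
shaft 3 → shaft 4 (gear mesh, 150/14): 9480.6 ÷ 10.714 = 884.86 rpm
shaft 4 → the load shaft (gear mesh, 88/40): 884.86 ÷ 2.2 = 402.21 rpm

402 rpm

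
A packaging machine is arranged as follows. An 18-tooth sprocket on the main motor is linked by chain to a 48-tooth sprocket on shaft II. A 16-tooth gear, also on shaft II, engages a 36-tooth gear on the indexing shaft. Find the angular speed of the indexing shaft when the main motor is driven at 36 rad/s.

Chain: ratio = 48/18 = 2.6667, so shaft II turns at 36 / 2.6667 = 13.5 rad/s.
Gear mesh: ratio = 36/16 = 2.25, so the indexing shaft turns at 13.5 / 2.25 = 6 rad/s.

6 rad/s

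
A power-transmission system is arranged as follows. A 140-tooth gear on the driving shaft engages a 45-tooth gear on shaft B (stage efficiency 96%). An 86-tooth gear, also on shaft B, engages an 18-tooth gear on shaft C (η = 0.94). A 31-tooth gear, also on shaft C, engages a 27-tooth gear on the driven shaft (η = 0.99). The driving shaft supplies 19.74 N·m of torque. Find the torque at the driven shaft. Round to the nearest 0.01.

1.03 N·m

gear mesh 45/140 = 0.32143 → τ = 19.74·0.32143·0.96 = 6.0912 N·m
gear mesh 18/86 = 0.2093 → τ = 6.0912·0.2093·0.94 = 1.1984 N·m
gear mesh 27/31 = 0.87097 → τ = 1.1984·0.87097·0.99 = 1.0333 N·m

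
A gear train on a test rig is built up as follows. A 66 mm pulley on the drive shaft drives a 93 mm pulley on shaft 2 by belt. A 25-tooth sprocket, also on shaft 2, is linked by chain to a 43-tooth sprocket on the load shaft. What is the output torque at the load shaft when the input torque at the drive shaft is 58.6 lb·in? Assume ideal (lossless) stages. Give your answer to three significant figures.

After the belt (93/66): 58.6 × 1.4091 = 82.573 lb·in
After the chain (43/25): 82.573 × 1.72 = 142.03 lb·in

142 lb·in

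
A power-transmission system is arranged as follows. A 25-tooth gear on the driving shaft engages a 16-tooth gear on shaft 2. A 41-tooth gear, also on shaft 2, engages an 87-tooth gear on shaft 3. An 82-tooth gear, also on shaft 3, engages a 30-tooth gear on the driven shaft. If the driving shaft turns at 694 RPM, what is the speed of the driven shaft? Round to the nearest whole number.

gear mesh 16/25 = 0.64 → 694/0.64 = 1084.4 RPM
gear mesh 87/41 = 2.122 → 1084.4/2.122 = 511.03 RPM
gear mesh 30/82 = 0.36585 → 511.03/0.36585 = 1396.8 RPM

1397 RPM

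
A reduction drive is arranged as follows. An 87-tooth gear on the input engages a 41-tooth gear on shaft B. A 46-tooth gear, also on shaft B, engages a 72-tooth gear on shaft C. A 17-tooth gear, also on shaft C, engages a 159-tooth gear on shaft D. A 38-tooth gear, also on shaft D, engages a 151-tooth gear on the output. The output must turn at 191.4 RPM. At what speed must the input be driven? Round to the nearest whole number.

5247 RPM

Overall ratio R = 0.47126 × 1.5652 × 9.3529 × 3.9737 = 27.415.
Required input speed = output speed × R = 191.4 × 27.415 = 5247.1 RPM.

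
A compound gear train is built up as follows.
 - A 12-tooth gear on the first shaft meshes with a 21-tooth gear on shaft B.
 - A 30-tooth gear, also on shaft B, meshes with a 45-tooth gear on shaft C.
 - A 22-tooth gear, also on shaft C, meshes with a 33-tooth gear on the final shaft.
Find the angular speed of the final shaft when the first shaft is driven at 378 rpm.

the first shaft → shaft B (gear mesh, 21/12): 378 ÷ 1.75 = 216 rpm
shaft B → shaft C (gear mesh, 45/30): 216 ÷ 1.5 = 144 rpm
shaft C → the final shaft (gear mesh, 33/22): 144 ÷ 1.5 = 96 rpm

96 rpm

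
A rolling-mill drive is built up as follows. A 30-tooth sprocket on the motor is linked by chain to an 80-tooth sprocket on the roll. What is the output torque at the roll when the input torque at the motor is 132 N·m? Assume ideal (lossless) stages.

352 N·m

chain 80/30 = 2.6667 → τ = 132·2.6667 = 352 N·m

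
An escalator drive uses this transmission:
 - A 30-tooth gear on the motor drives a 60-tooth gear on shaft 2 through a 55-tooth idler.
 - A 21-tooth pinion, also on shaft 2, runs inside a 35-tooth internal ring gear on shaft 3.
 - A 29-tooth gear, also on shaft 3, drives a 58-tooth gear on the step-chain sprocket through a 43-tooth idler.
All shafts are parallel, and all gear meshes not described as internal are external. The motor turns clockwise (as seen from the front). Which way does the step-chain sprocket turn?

clockwise

the motor → shaft 2: driver → idler → driven is 2 external meshes, 2 reversals → CW.
shaft 2 → shaft 3: internal mesh, same direction → CW.
shaft 3 → the step-chain sprocket: driver → idler → driven is 2 external meshes, 2 reversals → CW.
4 reversals in total — an even number — so the step-chain sprocket turns the same way as the motor.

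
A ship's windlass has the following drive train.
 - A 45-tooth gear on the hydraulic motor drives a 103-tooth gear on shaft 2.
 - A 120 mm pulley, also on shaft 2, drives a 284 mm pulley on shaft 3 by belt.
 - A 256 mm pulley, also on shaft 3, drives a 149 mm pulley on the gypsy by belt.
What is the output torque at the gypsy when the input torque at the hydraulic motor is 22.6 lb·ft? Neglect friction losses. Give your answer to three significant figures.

gear mesh 103/45 = 2.2889 → τ = 22.6·2.2889 = 51.729 lb·ft
belt 284/120 = 2.3667 → τ = 51.729·2.3667 = 122.43 lb·ft
belt 149/256 = 0.58203 → τ = 122.43·0.58203 = 71.255 lb·ft

71.3 lb·ft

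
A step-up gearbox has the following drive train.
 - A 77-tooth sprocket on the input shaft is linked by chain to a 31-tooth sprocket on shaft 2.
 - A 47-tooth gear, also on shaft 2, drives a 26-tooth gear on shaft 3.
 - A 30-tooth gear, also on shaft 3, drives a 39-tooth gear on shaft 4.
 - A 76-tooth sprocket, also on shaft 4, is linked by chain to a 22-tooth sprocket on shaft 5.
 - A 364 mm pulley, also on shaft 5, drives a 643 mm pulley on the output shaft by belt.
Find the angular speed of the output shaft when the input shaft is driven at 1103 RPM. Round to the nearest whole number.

7450 RPM

Chain: ratio = 31/77 = 0.4026, so shaft 2 turns at 1103 / 0.4026 = 2739.7 RPM.
Gear mesh: ratio = 26/47 = 0.55319, so shaft 3 turns at 2739.7 / 0.55319 = 4952.6 RPM.
Gear mesh: ratio = 39/30 = 1.3, so shaft 4 turns at 4952.6 / 1.3 = 3809.7 RPM.
Chain: ratio = 22/76 = 0.28947, so shaft 5 turns at 3809.7 / 0.28947 = 13161 RPM.
Belt: ratio = 643/364 = 1.7665, so the output shaft turns at 13161 / 1.7665 = 7450.2 RPM.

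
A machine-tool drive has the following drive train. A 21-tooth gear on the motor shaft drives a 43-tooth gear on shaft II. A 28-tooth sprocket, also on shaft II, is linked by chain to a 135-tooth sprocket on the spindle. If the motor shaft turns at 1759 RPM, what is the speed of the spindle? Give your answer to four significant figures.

the motor shaft → shaft II (gear mesh, 43/21): 1759 ÷ 2.0476 = 859.05 RPM
shaft II → the spindle (chain, 135/28): 859.05 ÷ 4.8214 = 178.17 RPM

178.2 RPM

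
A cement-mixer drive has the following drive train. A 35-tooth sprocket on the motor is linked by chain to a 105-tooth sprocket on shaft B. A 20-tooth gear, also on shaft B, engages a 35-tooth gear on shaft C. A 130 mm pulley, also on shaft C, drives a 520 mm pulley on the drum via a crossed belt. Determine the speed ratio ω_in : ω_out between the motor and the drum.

Each stage contributes driven/driver: chain 105/35 = 3, gear mesh 35/20 = 1.75, belt 520/130 = 4.
Overall: 3 × 1.75 × 4 = 21.

21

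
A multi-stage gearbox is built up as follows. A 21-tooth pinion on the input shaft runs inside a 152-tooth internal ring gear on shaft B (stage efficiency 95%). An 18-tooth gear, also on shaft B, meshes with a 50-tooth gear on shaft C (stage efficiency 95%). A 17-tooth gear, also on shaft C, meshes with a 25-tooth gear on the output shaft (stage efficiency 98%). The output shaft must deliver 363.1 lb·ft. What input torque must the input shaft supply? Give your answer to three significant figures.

13.9 lb·ft

Overall ratio R = 7.2381 × 2.7778 × 1.4706 = 29.567; overall efficiency η = 0.95 × 0.95 × 0.98 = 0.8844.
Input torque = output torque / (R × η) = 363.1 / (29.567 × 0.8844) = 13.885 lb·ft.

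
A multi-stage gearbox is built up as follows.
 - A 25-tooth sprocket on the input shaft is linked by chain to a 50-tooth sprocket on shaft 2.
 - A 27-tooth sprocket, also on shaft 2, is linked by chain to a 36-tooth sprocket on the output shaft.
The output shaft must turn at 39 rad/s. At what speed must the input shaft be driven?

104 rad/s

Overall ratio R = 2 × 1.3333 = 2.6667.
Required input speed = output speed × R = 39 × 2.6667 = 104 rad/s.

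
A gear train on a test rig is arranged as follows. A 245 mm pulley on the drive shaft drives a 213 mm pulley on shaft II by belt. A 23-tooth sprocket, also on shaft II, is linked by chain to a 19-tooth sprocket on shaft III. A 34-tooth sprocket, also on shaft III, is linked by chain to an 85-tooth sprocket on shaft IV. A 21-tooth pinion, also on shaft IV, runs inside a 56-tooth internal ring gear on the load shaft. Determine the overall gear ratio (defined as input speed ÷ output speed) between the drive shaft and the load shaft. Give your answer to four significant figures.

Each stage contributes driven/driver: belt 213/245 = 0.86939, chain 19/23 = 0.82609, chain 85/34 = 2.5, internal gear 56/21 = 2.6667.
Overall: 0.86939 × 0.82609 × 2.5 × 2.6667 = 4.7879.

4.788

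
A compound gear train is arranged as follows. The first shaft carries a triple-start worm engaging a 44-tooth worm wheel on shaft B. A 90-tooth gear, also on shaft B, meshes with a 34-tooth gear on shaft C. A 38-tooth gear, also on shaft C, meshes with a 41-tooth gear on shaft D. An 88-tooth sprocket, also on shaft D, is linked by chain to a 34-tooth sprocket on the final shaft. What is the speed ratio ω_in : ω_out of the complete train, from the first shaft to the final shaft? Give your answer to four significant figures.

2.310

Each stage contributes driven/driver: worm 44/3 = 14.667, gear mesh 34/90 = 0.37778, gear mesh 41/38 = 1.0789, chain 34/88 = 0.38636.
Overall: 14.667 × 0.37778 × 1.0789 × 0.38636 = 2.3097.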